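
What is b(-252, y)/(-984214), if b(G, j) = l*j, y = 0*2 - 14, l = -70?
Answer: -10/10043 ≈ -0.00099572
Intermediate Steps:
y = -14 (y = 0 - 14 = -14)
b(G, j) = -70*j
b(-252, y)/(-984214) = -70*(-14)/(-984214) = 980*(-1/984214) = -10/10043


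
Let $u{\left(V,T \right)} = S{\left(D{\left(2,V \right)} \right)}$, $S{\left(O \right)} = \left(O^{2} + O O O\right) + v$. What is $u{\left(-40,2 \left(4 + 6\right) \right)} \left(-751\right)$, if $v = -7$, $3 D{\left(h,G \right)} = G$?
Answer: $\frac{44601139}{27} \approx 1.6519 \cdot 10^{6}$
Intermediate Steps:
$D{\left(h,G \right)} = \frac{G}{3}$
$S{\left(O \right)} = -7 + O^{2} + O^{3}$ ($S{\left(O \right)} = \left(O^{2} + O O O\right) - 7 = \left(O^{2} + O^{2} O\right) - 7 = \left(O^{2} + O^{3}\right) - 7 = -7 + O^{2} + O^{3}$)
$u{\left(V,T \right)} = -7 + \frac{V^{2}}{9} + \frac{V^{3}}{27}$ ($u{\left(V,T \right)} = -7 + \left(\frac{V}{3}\right)^{2} + \left(\frac{V}{3}\right)^{3} = -7 + \frac{V^{2}}{9} + \frac{V^{3}}{27}$)
$u{\left(-40,2 \left(4 + 6\right) \right)} \left(-751\right) = \left(-7 + \frac{\left(-40\right)^{2}}{9} + \frac{\left(-40\right)^{3}}{27}\right) \left(-751\right) = \left(-7 + \frac{1}{9} \cdot 1600 + \frac{1}{27} \left(-64000\right)\right) \left(-751\right) = \left(-7 + \frac{1600}{9} - \frac{64000}{27}\right) \left(-751\right) = \left(- \frac{59389}{27}\right) \left(-751\right) = \frac{44601139}{27}$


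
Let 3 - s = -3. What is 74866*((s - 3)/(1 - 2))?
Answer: -224598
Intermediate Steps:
s = 6 (s = 3 - 1*(-3) = 3 + 3 = 6)
74866*((s - 3)/(1 - 2)) = 74866*((6 - 3)/(1 - 2)) = 74866*(3/(-1)) = 74866*(3*(-1)) = 74866*(-3) = -224598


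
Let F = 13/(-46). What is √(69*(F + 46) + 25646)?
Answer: √115202/2 ≈ 169.71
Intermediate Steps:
F = -13/46 (F = 13*(-1/46) = -13/46 ≈ -0.28261)
√(69*(F + 46) + 25646) = √(69*(-13/46 + 46) + 25646) = √(69*(2103/46) + 25646) = √(6309/2 + 25646) = √(57601/2) = √115202/2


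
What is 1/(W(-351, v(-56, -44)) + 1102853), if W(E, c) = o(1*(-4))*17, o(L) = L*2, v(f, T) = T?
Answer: 1/1102717 ≈ 9.0685e-7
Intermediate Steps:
o(L) = 2*L
W(E, c) = -136 (W(E, c) = (2*(1*(-4)))*17 = (2*(-4))*17 = -8*17 = -136)
1/(W(-351, v(-56, -44)) + 1102853) = 1/(-136 + 1102853) = 1/1102717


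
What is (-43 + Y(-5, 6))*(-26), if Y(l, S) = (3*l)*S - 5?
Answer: 3588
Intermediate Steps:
Y(l, S) = -5 + 3*S*l (Y(l, S) = 3*S*l - 5 = -5 + 3*S*l)
(-43 + Y(-5, 6))*(-26) = (-43 + (-5 + 3*6*(-5)))*(-26) = (-43 + (-5 - 90))*(-26) = (-43 - 95)*(-26) = -138*(-26) = 3588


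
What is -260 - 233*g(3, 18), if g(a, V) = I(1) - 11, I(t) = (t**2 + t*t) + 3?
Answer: 1138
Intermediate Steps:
I(t) = 3 + 2*t**2 (I(t) = (t**2 + t**2) + 3 = 2*t**2 + 3 = 3 + 2*t**2)
g(a, V) = -6 (g(a, V) = (3 + 2*1**2) - 11 = (3 + 2*1) - 11 = (3 + 2) - 11 = 5 - 11 = -6)
-260 - 233*g(3, 18) = -260 - 233*(-6) = -260 + 1398 = 1138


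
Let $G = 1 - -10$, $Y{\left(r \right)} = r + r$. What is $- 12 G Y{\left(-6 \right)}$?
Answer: $1584$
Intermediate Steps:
$Y{\left(r \right)} = 2 r$
$G = 11$ ($G = 1 + 10 = 11$)
$- 12 G Y{\left(-6 \right)} = \left(-12\right) 11 \cdot 2 \left(-6\right) = \left(-132\right) \left(-12\right) = 1584$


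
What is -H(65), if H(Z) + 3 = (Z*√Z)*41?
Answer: 3 - 2665*√65 ≈ -21483.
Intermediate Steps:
H(Z) = -3 + 41*Z^(3/2) (H(Z) = -3 + (Z*√Z)*41 = -3 + Z^(3/2)*41 = -3 + 41*Z^(3/2))
-H(65) = -(-3 + 41*65^(3/2)) = -(-3 + 41*(65*√65)) = -(-3 + 2665*√65) = 3 - 2665*√65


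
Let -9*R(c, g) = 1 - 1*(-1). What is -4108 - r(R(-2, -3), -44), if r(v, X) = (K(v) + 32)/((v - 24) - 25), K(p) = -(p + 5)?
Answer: -1819599/443 ≈ -4107.4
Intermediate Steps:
K(p) = -5 - p (K(p) = -(5 + p) = -5 - p)
R(c, g) = -2/9 (R(c, g) = -(1 - 1*(-1))/9 = -(1 + 1)/9 = -1/9*2 = -2/9)
r(v, X) = (27 - v)/(-49 + v) (r(v, X) = ((-5 - v) + 32)/((v - 24) - 25) = (27 - v)/((-24 + v) - 25) = (27 - v)/(-49 + v))
-4108 - r(R(-2, -3), -44) = -4108 - (27 - 1*(-2/9))/(-49 - 2/9) = -4108 - (27 + 2/9)/(-443/9) = -4108 - (-9)*245/(443*9) = -4108 - 1*(-245/443) = -4108 + 245/443 = -1819599/443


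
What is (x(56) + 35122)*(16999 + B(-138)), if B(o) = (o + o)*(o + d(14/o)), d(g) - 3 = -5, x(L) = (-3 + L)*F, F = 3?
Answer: 1962999559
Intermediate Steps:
x(L) = -9 + 3*L (x(L) = (-3 + L)*3 = -9 + 3*L)
d(g) = -2 (d(g) = 3 - 5 = -2)
B(o) = 2*o*(-2 + o) (B(o) = (o + o)*(o - 2) = (2*o)*(-2 + o) = 2*o*(-2 + o))
(x(56) + 35122)*(16999 + B(-138)) = ((-9 + 3*56) + 35122)*(16999 + 2*(-138)*(-2 - 138)) = ((-9 + 168) + 35122)*(16999 + 2*(-138)*(-140)) = (159 + 35122)*(16999 + 38640) = 35281*55639 = 1962999559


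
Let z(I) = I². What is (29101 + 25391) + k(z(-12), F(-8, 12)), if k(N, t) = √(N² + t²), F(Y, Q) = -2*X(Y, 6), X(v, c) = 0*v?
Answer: 54636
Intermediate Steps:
X(v, c) = 0
F(Y, Q) = 0 (F(Y, Q) = -2*0 = 0)
(29101 + 25391) + k(z(-12), F(-8, 12)) = (29101 + 25391) + √(((-12)²)² + 0²) = 54492 + √(144² + 0) = 54492 + √(20736 + 0) = 54492 + √20736 = 54492 + 144 = 54636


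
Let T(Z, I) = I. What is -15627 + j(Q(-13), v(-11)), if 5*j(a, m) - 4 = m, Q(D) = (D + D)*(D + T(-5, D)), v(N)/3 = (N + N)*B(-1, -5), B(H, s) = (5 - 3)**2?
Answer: -15679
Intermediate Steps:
B(H, s) = 4 (B(H, s) = 2**2 = 4)
v(N) = 24*N (v(N) = 3*((N + N)*4) = 3*((2*N)*4) = 3*(8*N) = 24*N)
Q(D) = 4*D**2 (Q(D) = (D + D)*(D + D) = (2*D)*(2*D) = 4*D**2)
j(a, m) = 4/5 + m/5
-15627 + j(Q(-13), v(-11)) = -15627 + (4/5 + (24*(-11))/5) = -15627 + (4/5 + (1/5)*(-264)) = -15627 + (4/5 - 264/5) = -15627 - 52 = -15679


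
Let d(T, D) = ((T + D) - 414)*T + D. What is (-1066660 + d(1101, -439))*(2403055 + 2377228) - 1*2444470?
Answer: -3795790940903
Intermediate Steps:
d(T, D) = D + T*(-414 + D + T) (d(T, D) = ((D + T) - 414)*T + D = (-414 + D + T)*T + D = T*(-414 + D + T) + D = D + T*(-414 + D + T))
(-1066660 + d(1101, -439))*(2403055 + 2377228) - 1*2444470 = (-1066660 + (-439 + 1101**2 - 414*1101 - 439*1101))*(2403055 + 2377228) - 1*2444470 = (-1066660 + (-439 + 1212201 - 455814 - 483339))*4780283 - 2444470 = (-1066660 + 272609)*4780283 - 2444470 = -794051*4780283 - 2444470 = -3795788496433 - 2444470 = -3795790940903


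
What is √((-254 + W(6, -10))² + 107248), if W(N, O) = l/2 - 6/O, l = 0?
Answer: √4286489/5 ≈ 414.08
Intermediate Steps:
W(N, O) = -6/O (W(N, O) = 0/2 - 6/O = 0*(½) - 6/O = 0 - 6/O = -6/O)
√((-254 + W(6, -10))² + 107248) = √((-254 - 6/(-10))² + 107248) = √((-254 - 6*(-⅒))² + 107248) = √((-254 + ⅗)² + 107248) = √((-1267/5)² + 107248) = √(1605289/25 + 107248) = √(4286489/25) = √4286489/5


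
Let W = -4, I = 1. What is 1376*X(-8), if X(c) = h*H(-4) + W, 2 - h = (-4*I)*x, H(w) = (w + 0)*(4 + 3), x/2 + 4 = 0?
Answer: 1150336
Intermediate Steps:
x = -8 (x = -8 + 2*0 = -8 + 0 = -8)
H(w) = 7*w (H(w) = w*7 = 7*w)
h = -30 (h = 2 - (-4*1)*(-8) = 2 - (-4)*(-8) = 2 - 1*32 = 2 - 32 = -30)
X(c) = 836 (X(c) = -210*(-4) - 4 = -30*(-28) - 4 = 840 - 4 = 836)
1376*X(-8) = 1376*836 = 1150336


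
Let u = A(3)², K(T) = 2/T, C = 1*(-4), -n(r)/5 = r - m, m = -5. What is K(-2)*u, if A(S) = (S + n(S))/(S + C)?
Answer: -1369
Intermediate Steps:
n(r) = -25 - 5*r (n(r) = -5*(r - 1*(-5)) = -5*(r + 5) = -5*(5 + r) = -25 - 5*r)
C = -4
A(S) = (-25 - 4*S)/(-4 + S) (A(S) = (S + (-25 - 5*S))/(S - 4) = (-25 - 4*S)/(-4 + S))
u = 1369 (u = ((-25 - 4*3)/(-4 + 3))² = ((-25 - 12)/(-1))² = (-1*(-37))² = 37² = 1369)
K(-2)*u = (2/(-2))*1369 = (2*(-½))*1369 = -1*1369 = -1369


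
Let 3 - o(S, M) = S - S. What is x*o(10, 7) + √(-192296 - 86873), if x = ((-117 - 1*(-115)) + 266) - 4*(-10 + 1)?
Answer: 900 + I*√279169 ≈ 900.0 + 528.36*I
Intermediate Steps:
o(S, M) = 3 (o(S, M) = 3 - (S - S) = 3 - 1*0 = 3 + 0 = 3)
x = 300 (x = ((-117 + 115) + 266) - 4*(-9) = (-2 + 266) + 36 = 264 + 36 = 300)
x*o(10, 7) + √(-192296 - 86873) = 300*3 + √(-192296 - 86873) = 900 + √(-279169) = 900 + I*√279169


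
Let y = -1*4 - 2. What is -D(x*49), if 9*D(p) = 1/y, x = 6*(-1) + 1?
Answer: 1/54 ≈ 0.018519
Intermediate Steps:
x = -5 (x = -6 + 1 = -5)
y = -6 (y = -4 - 2 = -6)
D(p) = -1/54 (D(p) = (⅑)/(-6) = (⅑)*(-⅙) = -1/54)
-D(x*49) = -1*(-1/54) = 1/54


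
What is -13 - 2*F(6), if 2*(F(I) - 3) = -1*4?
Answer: -15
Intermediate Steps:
F(I) = 1 (F(I) = 3 + (-1*4)/2 = 3 + (1/2)*(-4) = 3 - 2 = 1)
-13 - 2*F(6) = -13 - 2*1 = -13 - 2 = -15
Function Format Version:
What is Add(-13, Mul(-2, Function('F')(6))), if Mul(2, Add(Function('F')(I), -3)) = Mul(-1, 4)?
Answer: -15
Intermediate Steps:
Function('F')(I) = 1 (Function('F')(I) = Add(3, Mul(Rational(1, 2), Mul(-1, 4))) = Add(3, Mul(Rational(1, 2), -4)) = Add(3, -2) = 1)
Add(-13, Mul(-2, Function('F')(6))) = Add(-13, Mul(-2, 1)) = Add(-13, -2) = -15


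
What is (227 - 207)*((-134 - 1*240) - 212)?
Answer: -11720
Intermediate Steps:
(227 - 207)*((-134 - 1*240) - 212) = 20*((-134 - 240) - 212) = 20*(-374 - 212) = 20*(-586) = -11720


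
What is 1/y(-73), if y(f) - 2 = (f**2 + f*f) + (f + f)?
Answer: 1/10514 ≈ 9.5111e-5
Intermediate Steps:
y(f) = 2 + 2*f + 2*f**2 (y(f) = 2 + ((f**2 + f*f) + (f + f)) = 2 + ((f**2 + f**2) + 2*f) = 2 + (2*f**2 + 2*f) = 2 + (2*f + 2*f**2) = 2 + 2*f + 2*f**2)
1/y(-73) = 1/(2 + 2*(-73) + 2*(-73)**2) = 1/(2 - 146 + 2*5329) = 1/(2 - 146 + 10658) = 1/10514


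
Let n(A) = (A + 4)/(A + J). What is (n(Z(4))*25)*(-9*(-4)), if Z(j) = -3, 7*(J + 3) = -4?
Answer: -3150/23 ≈ -136.96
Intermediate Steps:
J = -25/7 (J = -3 + (1/7)*(-4) = -3 - 4/7 = -25/7 ≈ -3.5714)
n(A) = (4 + A)/(-25/7 + A) (n(A) = (A + 4)/(A - 25/7) = (4 + A)/(-25/7 + A))
(n(Z(4))*25)*(-9*(-4)) = ((7*(4 - 3)/(-25 + 7*(-3)))*25)*(-9*(-4)) = ((7*1/(-25 - 21))*25)*36 = ((7*1/(-46))*25)*36 = ((7*(-1/46)*1)*25)*36 = -7/46*25*36 = -175/46*36 = -3150/23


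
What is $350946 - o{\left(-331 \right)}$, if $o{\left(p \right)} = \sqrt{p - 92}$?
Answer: $350946 - 3 i \sqrt{47} \approx 3.5095 \cdot 10^{5} - 20.567 i$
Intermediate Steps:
$o{\left(p \right)} = \sqrt{-92 + p}$
$350946 - o{\left(-331 \right)} = 350946 - \sqrt{-92 - 331} = 350946 - \sqrt{-423} = 350946 - 3 i \sqrt{47}$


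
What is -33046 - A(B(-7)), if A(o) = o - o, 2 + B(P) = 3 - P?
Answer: -33046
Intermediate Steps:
B(P) = 1 - P (B(P) = -2 + (3 - P) = 1 - P)
A(o) = 0
-33046 - A(B(-7)) = -33046 - 1*0 = -33046 + 0 = -33046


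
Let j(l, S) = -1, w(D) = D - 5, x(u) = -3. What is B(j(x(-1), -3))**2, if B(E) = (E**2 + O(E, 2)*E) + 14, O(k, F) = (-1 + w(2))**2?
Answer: 1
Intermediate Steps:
w(D) = -5 + D
O(k, F) = 16 (O(k, F) = (-1 + (-5 + 2))**2 = (-1 - 3)**2 = (-4)**2 = 16)
B(E) = 14 + E**2 + 16*E (B(E) = (E**2 + 16*E) + 14 = 14 + E**2 + 16*E)
B(j(x(-1), -3))**2 = (14 + (-1)**2 + 16*(-1))**2 = (14 + 1 - 16)**2 = (-1)**2 = 1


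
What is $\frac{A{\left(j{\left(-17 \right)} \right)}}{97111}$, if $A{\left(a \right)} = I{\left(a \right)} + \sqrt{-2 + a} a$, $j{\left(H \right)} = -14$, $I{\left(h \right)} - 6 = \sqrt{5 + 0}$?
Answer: $\frac{6}{97111} - \frac{8 i}{13873} + \frac{\sqrt{5}}{97111} \approx 8.4811 \cdot 10^{-5} - 0.00057666 i$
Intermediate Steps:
$I{\left(h \right)} = 6 + \sqrt{5}$ ($I{\left(h \right)} = 6 + \sqrt{5 + 0} = 6 + \sqrt{5}$)
$A{\left(a \right)} = 6 + \sqrt{5} + a \sqrt{-2 + a}$ ($A{\left(a \right)} = \left(6 + \sqrt{5}\right) + \sqrt{-2 + a} a = \left(6 + \sqrt{5}\right) + a \sqrt{-2 + a} = 6 + \sqrt{5} + a \sqrt{-2 + a}$)
$\frac{A{\left(j{\left(-17 \right)} \right)}}{97111} = \frac{6 + \sqrt{5} - 14 \sqrt{-2 - 14}}{97111} = \left(6 + \sqrt{5} - 14 \sqrt{-16}\right) \frac{1}{97111} = \left(6 + \sqrt{5} - 14 \cdot 4 i\right) \frac{1}{97111} = \left(6 + \sqrt{5} - 56 i\right) \frac{1}{97111} = \frac{6}{97111} - \frac{8 i}{13873} + \frac{\sqrt{5}}{97111}$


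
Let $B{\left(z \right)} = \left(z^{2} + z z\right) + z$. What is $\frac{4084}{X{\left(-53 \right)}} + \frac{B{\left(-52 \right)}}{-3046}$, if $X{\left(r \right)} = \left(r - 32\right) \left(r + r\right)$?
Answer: $- \frac{8954424}{6861115} \approx -1.3051$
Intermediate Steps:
$X{\left(r \right)} = 2 r \left(-32 + r\right)$ ($X{\left(r \right)} = \left(-32 + r\right) 2 r = 2 r \left(-32 + r\right)$)
$B{\left(z \right)} = z + 2 z^{2}$ ($B{\left(z \right)} = \left(z^{2} + z^{2}\right) + z = 2 z^{2} + z = z + 2 z^{2}$)
$\frac{4084}{X{\left(-53 \right)}} + \frac{B{\left(-52 \right)}}{-3046} = \frac{4084}{2 \left(-53\right) \left(-32 - 53\right)} + \frac{\left(-52\right) \left(1 + 2 \left(-52\right)\right)}{-3046} = \frac{4084}{2 \left(-53\right) \left(-85\right)} + - 52 \left(1 - 104\right) \left(- \frac{1}{3046}\right) = \frac{4084}{9010} + \left(-52\right) \left(-103\right) \left(- \frac{1}{3046}\right) = 4084 \cdot \frac{1}{9010} + 5356 \left(- \frac{1}{3046}\right) = \frac{2042}{4505} - \frac{2678}{1523} = - \frac{8954424}{6861115}$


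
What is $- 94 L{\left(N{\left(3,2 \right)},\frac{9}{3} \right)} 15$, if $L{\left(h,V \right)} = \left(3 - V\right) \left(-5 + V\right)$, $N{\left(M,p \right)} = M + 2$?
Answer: $0$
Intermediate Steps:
$N{\left(M,p \right)} = 2 + M$
$L{\left(h,V \right)} = \left(-5 + V\right) \left(3 - V\right)$
$- 94 L{\left(N{\left(3,2 \right)},\frac{9}{3} \right)} 15 = - 94 \left(-15 - \left(\frac{9}{3}\right)^{2} + 8 \cdot \frac{9}{3}\right) 15 = - 94 \left(-15 - \left(9 \cdot \frac{1}{3}\right)^{2} + 8 \cdot 9 \cdot \frac{1}{3}\right) 15 = - 94 \left(-15 - 3^{2} + 8 \cdot 3\right) 15 = - 94 \left(-15 - 9 + 24\right) 15 = \left(-94\right) 0 \cdot 15 = 0 \cdot 15 = 0$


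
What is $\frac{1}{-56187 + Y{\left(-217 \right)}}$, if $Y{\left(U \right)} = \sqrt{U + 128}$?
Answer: $- \frac{56187}{3156979058} - \frac{i \sqrt{89}}{3156979058} \approx -1.7798 \cdot 10^{-5} - 2.9883 \cdot 10^{-9} i$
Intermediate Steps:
$Y{\left(U \right)} = \sqrt{128 + U}$
$\frac{1}{-56187 + Y{\left(-217 \right)}} = \frac{1}{-56187 + \sqrt{128 - 217}} = \frac{1}{-56187 + \sqrt{-89}} = \frac{1}{-56187 + i \sqrt{89}}$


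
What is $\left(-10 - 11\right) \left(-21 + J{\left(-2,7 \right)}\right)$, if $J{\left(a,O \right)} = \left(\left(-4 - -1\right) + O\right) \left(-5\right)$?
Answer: $861$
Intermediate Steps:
$J{\left(a,O \right)} = 15 - 5 O$ ($J{\left(a,O \right)} = \left(\left(-4 + 1\right) + O\right) \left(-5\right) = \left(-3 + O\right) \left(-5\right) = 15 - 5 O$)
$\left(-10 - 11\right) \left(-21 + J{\left(-2,7 \right)}\right) = \left(-10 - 11\right) \left(-21 + \left(15 - 35\right)\right) = - 21 \left(-21 + \left(15 - 35\right)\right) = - 21 \left(-21 - 20\right) = \left(-21\right) \left(-41\right) = 861$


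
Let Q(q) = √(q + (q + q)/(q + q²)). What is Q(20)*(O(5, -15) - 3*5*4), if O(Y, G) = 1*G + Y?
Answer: -10*√8862/3 ≈ -313.79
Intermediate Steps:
O(Y, G) = G + Y
Q(q) = √(q + 2*q/(q + q²)) (Q(q) = √(q + (2*q)/(q + q²)) = √(q + 2*q/(q + q²)))
Q(20)*(O(5, -15) - 3*5*4) = √((2 + 20*(1 + 20))/(1 + 20))*((-15 + 5) - 3*5*4) = √((2 + 20*21)/21)*(-10 - 15*4) = √((2 + 420)/21)*(-10 - 60) = √((1/21)*422)*(-70) = √(422/21)*(-70) = (√8862/21)*(-70) = -10*√8862/3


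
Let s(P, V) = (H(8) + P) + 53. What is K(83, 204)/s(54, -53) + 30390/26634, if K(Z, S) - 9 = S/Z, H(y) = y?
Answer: 2285518/1842185 ≈ 1.2407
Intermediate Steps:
K(Z, S) = 9 + S/Z
s(P, V) = 61 + P (s(P, V) = (8 + P) + 53 = 61 + P)
K(83, 204)/s(54, -53) + 30390/26634 = (9 + 204/83)/(61 + 54) + 30390/26634 = (9 + 204*(1/83))/115 + 30390*(1/26634) = (9 + 204/83)*(1/115) + 5065/4439 = (951/83)*(1/115) + 5065/4439 = 951/9545 + 5065/4439 = 2285518/1842185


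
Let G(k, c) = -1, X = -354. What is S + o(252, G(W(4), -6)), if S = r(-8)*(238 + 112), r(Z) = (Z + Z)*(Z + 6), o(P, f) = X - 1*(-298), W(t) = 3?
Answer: 11144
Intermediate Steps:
o(P, f) = -56 (o(P, f) = -354 - 1*(-298) = -354 + 298 = -56)
r(Z) = 2*Z*(6 + Z) (r(Z) = (2*Z)*(6 + Z) = 2*Z*(6 + Z))
S = 11200 (S = (2*(-8)*(6 - 8))*(238 + 112) = (2*(-8)*(-2))*350 = 32*350 = 11200)
S + o(252, G(W(4), -6)) = 11200 - 56 = 11144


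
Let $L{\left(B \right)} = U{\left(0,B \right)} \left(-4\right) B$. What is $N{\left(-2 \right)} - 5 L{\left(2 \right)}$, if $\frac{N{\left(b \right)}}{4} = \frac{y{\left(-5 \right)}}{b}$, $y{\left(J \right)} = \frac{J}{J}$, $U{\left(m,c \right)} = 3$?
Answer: $118$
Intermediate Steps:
$y{\left(J \right)} = 1$
$N{\left(b \right)} = \frac{4}{b}$ ($N{\left(b \right)} = 4 \cdot 1 \frac{1}{b} = \frac{4}{b}$)
$L{\left(B \right)} = - 12 B$ ($L{\left(B \right)} = 3 \left(-4\right) B = - 12 B$)
$N{\left(-2 \right)} - 5 L{\left(2 \right)} = \frac{4}{-2} - 5 \left(\left(-12\right) 2\right) = 4 \left(- \frac{1}{2}\right) - -120 = -2 + 120 = 118$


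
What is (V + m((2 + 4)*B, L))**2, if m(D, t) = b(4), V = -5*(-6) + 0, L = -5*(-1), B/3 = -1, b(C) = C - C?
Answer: 900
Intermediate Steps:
b(C) = 0
B = -3 (B = 3*(-1) = -3)
L = 5
V = 30 (V = 30 + 0 = 30)
m(D, t) = 0
(V + m((2 + 4)*B, L))**2 = (30 + 0)**2 = 30**2 = 900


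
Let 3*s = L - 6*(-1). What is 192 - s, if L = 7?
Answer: 563/3 ≈ 187.67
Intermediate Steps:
s = 13/3 (s = (7 - 6*(-1))/3 = (7 + 6)/3 = (⅓)*13 = 13/3 ≈ 4.3333)
192 - s = 192 - 1*13/3 = 192 - 13/3 = 563/3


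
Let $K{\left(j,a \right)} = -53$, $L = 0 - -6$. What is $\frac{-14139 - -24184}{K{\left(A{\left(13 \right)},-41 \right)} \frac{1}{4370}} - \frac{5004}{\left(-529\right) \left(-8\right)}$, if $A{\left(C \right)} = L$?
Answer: $- \frac{46442722003}{56074} \approx -8.2824 \cdot 10^{5}$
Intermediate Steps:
$L = 6$ ($L = 0 + 6 = 6$)
$A{\left(C \right)} = 6$
$\frac{-14139 - -24184}{K{\left(A{\left(13 \right)},-41 \right)} \frac{1}{4370}} - \frac{5004}{\left(-529\right) \left(-8\right)} = \frac{-14139 - -24184}{\left(-53\right) \frac{1}{4370}} - \frac{5004}{\left(-529\right) \left(-8\right)} = \frac{-14139 + 24184}{\left(-53\right) \frac{1}{4370}} - \frac{5004}{4232} = \frac{10045}{- \frac{53}{4370}} - \frac{1251}{1058} = 10045 \left(- \frac{4370}{53}\right) - \frac{1251}{1058} = - \frac{43896650}{53} - \frac{1251}{1058} = - \frac{46442722003}{56074}$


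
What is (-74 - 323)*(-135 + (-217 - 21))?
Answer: 148081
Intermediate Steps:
(-74 - 323)*(-135 + (-217 - 21)) = -397*(-135 - 238) = -397*(-373) = 148081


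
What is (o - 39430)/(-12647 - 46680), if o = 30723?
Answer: 8707/59327 ≈ 0.14676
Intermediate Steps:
(o - 39430)/(-12647 - 46680) = (30723 - 39430)/(-12647 - 46680) = -8707/(-59327) = -8707*(-1/59327) = 8707/59327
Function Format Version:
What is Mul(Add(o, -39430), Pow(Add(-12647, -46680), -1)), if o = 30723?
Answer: Rational(8707, 59327) ≈ 0.14676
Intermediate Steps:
Mul(Add(o, -39430), Pow(Add(-12647, -46680), -1)) = Mul(Add(30723, -39430), Pow(Add(-12647, -46680), -1)) = Mul(-8707, Pow(-59327, -1)) = Mul(-8707, Rational(-1, 59327)) = Rational(8707, 59327)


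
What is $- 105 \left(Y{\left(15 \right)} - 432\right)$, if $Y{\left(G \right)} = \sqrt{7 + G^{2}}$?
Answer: $45360 - 210 \sqrt{58} \approx 43761.0$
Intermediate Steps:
$- 105 \left(Y{\left(15 \right)} - 432\right) = - 105 \left(\sqrt{7 + 15^{2}} - 432\right) = - 105 \left(\sqrt{7 + 225} - 432\right) = - 105 \left(\sqrt{232} - 432\right) = - 105 \left(2 \sqrt{58} - 432\right) = - 105 \left(-432 + 2 \sqrt{58}\right) = 45360 - 210 \sqrt{58}$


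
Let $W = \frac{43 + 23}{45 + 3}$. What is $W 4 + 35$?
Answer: $\frac{81}{2} \approx 40.5$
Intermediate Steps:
$W = \frac{11}{8}$ ($W = \frac{66}{48} = 66 \cdot \frac{1}{48} = \frac{11}{8} \approx 1.375$)
$W 4 + 35 = \frac{11}{8} \cdot 4 + 35 = \frac{11}{2} + 35 = \frac{81}{2}$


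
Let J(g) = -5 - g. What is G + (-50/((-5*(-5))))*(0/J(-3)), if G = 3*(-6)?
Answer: -18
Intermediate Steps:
G = -18
G + (-50/((-5*(-5))))*(0/J(-3)) = -18 + (-50/((-5*(-5))))*(0/(-5 - 1*(-3))) = -18 + (-50/25)*(0/(-5 + 3)) = -18 + (-50*1/25)*(0/(-2)) = -18 - 0*(-1)/2 = -18 - 2*0 = -18 + 0 = -18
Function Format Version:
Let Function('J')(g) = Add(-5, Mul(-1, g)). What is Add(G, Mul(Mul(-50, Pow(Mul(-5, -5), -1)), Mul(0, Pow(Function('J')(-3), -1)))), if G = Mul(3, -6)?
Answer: -18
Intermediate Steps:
G = -18
Add(G, Mul(Mul(-50, Pow(Mul(-5, -5), -1)), Mul(0, Pow(Function('J')(-3), -1)))) = Add(-18, Mul(Mul(-50, Pow(Mul(-5, -5), -1)), Mul(0, Pow(Add(-5, Mul(-1, -3)), -1)))) = Add(-18, Mul(Mul(-50, Pow(25, -1)), Mul(0, Pow(Add(-5, 3), -1)))) = Add(-18, Mul(Mul(-50, Rational(1, 25)), Mul(0, Pow(-2, -1)))) = Add(-18, Mul(-2, Mul(0, Rational(-1, 2)))) = Add(-18, Mul(-2, 0)) = Add(-18, 0) = -18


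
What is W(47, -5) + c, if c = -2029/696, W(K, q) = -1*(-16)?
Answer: 9107/696 ≈ 13.085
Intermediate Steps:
W(K, q) = 16
c = -2029/696 (c = -2029*1/696 = -2029/696 ≈ -2.9152)
W(47, -5) + c = 16 - 2029/696 = 9107/696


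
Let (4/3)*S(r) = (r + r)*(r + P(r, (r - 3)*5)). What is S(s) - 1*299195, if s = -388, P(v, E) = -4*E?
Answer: -4624619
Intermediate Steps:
S(r) = 3*r*(60 - 19*r)/2 (S(r) = 3*((r + r)*(r - 4*(r - 3)*5))/4 = 3*((2*r)*(r - 4*(-3 + r)*5))/4 = 3*((2*r)*(r - 4*(-15 + 5*r)))/4 = 3*((2*r)*(r + (60 - 20*r)))/4 = 3*((2*r)*(60 - 19*r))/4 = 3*(2*r*(60 - 19*r))/4 = 3*r*(60 - 19*r)/2)
S(s) - 1*299195 = (3/2)*(-388)*(60 - 19*(-388)) - 1*299195 = (3/2)*(-388)*(60 + 7372) - 299195 = (3/2)*(-388)*7432 - 299195 = -4325424 - 299195 = -4624619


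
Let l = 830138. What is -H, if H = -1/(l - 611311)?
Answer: 1/218827 ≈ 4.5698e-6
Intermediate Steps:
H = -1/218827 (H = -1/(830138 - 611311) = -1/218827 ≈ -4.5698e-6)
-H = -1*(-1/218827) = 1/218827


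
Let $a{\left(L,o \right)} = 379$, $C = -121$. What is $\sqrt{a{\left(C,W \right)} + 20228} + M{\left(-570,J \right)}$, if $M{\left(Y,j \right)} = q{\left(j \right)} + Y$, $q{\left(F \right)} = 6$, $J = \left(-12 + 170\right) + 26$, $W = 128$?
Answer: $-564 + \sqrt{20607} \approx -420.45$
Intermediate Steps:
$J = 184$ ($J = 158 + 26 = 184$)
$M{\left(Y,j \right)} = 6 + Y$
$\sqrt{a{\left(C,W \right)} + 20228} + M{\left(-570,J \right)} = \sqrt{379 + 20228} + \left(6 - 570\right) = \sqrt{20607} - 564 = -564 + \sqrt{20607}$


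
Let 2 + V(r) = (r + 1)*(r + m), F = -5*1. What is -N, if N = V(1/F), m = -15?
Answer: 354/25 ≈ 14.160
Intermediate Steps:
F = -5
V(r) = -2 + (1 + r)*(-15 + r) (V(r) = -2 + (r + 1)*(r - 15) = -2 + (1 + r)*(-15 + r))
N = -354/25 (N = -17 + (1/(-5))² - 14/(-5) = -17 + (-⅕)² - 14*(-⅕) = -17 + 1/25 + 14/5 = -354/25 ≈ -14.160)
-N = -1*(-354/25) = 354/25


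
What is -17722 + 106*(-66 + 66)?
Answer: -17722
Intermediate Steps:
-17722 + 106*(-66 + 66) = -17722 + 106*0 = -17722 + 0 = -17722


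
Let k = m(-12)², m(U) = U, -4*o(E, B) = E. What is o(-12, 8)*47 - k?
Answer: -3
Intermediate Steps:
o(E, B) = -E/4
k = 144 (k = (-12)² = 144)
o(-12, 8)*47 - k = -¼*(-12)*47 - 1*144 = 3*47 - 144 = 141 - 144 = -3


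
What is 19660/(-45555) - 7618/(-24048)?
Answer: -4191523/36516888 ≈ -0.11478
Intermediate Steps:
19660/(-45555) - 7618/(-24048) = 19660*(-1/45555) - 7618*(-1/24048) = -3932/9111 + 3809/12024 = -4191523/36516888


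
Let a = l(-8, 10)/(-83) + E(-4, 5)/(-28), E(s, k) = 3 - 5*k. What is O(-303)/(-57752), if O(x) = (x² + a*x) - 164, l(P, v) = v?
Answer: -106257271/67107824 ≈ -1.5834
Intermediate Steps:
a = 773/1162 (a = 10/(-83) + (3 - 5*5)/(-28) = 10*(-1/83) + (3 - 25)*(-1/28) = -10/83 - 22*(-1/28) = -10/83 + 11/14 = 773/1162 ≈ 0.66523)
O(x) = -164 + x² + 773*x/1162 (O(x) = (x² + 773*x/1162) - 164 = -164 + x² + 773*x/1162)
O(-303)/(-57752) = (-164 + (-303)² + (773/1162)*(-303))/(-57752) = (-164 + 91809 - 234219/1162)*(-1/57752) = (106257271/1162)*(-1/57752) = -106257271/67107824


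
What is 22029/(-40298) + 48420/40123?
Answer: 1067359593/1616876654 ≈ 0.66014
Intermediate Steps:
22029/(-40298) + 48420/40123 = 22029*(-1/40298) + 48420*(1/40123) = -22029/40298 + 48420/40123 = 1067359593/1616876654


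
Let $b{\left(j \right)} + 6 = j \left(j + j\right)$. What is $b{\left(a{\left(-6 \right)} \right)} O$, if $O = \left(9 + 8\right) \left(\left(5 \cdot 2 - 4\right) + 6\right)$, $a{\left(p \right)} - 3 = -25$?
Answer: $196248$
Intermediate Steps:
$a{\left(p \right)} = -22$ ($a{\left(p \right)} = 3 - 25 = -22$)
$b{\left(j \right)} = -6 + 2 j^{2}$ ($b{\left(j \right)} = -6 + j \left(j + j\right) = -6 + j 2 j = -6 + 2 j^{2}$)
$O = 204$ ($O = 17 \left(\left(10 - 4\right) + 6\right) = 17 \left(6 + 6\right) = 17 \cdot 12 = 204$)
$b{\left(a{\left(-6 \right)} \right)} O = \left(-6 + 2 \left(-22\right)^{2}\right) 204 = \left(-6 + 2 \cdot 484\right) 204 = \left(-6 + 968\right) 204 = 962 \cdot 204 = 196248$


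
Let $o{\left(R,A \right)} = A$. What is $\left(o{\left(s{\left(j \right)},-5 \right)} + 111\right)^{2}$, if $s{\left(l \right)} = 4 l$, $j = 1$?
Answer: $11236$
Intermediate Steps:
$\left(o{\left(s{\left(j \right)},-5 \right)} + 111\right)^{2} = \left(-5 + 111\right)^{2} = 106^{2} = 11236$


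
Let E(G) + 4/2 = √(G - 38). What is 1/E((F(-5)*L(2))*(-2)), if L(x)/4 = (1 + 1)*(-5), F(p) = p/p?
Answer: 1/19 + √42/38 ≈ 0.22318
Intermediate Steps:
F(p) = 1
L(x) = -40 (L(x) = 4*((1 + 1)*(-5)) = 4*(2*(-5)) = 4*(-10) = -40)
E(G) = -2 + √(-38 + G) (E(G) = -2 + √(G - 38) = -2 + √(-38 + G))
1/E((F(-5)*L(2))*(-2)) = 1/(-2 + √(-38 + (1*(-40))*(-2))) = 1/(-2 + √(-38 - 40*(-2))) = 1/(-2 + √(-38 + 80)) = 1/(-2 + √42)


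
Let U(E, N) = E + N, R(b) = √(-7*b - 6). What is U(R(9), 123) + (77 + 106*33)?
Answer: 3698 + I*√69 ≈ 3698.0 + 8.3066*I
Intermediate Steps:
R(b) = √(-6 - 7*b)
U(R(9), 123) + (77 + 106*33) = (√(-6 - 7*9) + 123) + (77 + 106*33) = (√(-6 - 63) + 123) + (77 + 3498) = (√(-69) + 123) + 3575 = (I*√69 + 123) + 3575 = (123 + I*√69) + 3575 = 3698 + I*√69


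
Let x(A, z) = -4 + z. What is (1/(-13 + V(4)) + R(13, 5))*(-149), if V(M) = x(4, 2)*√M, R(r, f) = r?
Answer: -32780/17 ≈ -1928.2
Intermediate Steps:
V(M) = -2*√M (V(M) = (-4 + 2)*√M = -2*√M)
(1/(-13 + V(4)) + R(13, 5))*(-149) = (1/(-13 - 2*√4) + 13)*(-149) = (1/(-13 - 2*2) + 13)*(-149) = (1/(-13 - 4) + 13)*(-149) = (1/(-17) + 13)*(-149) = (-1/17 + 13)*(-149) = (220/17)*(-149) = -32780/17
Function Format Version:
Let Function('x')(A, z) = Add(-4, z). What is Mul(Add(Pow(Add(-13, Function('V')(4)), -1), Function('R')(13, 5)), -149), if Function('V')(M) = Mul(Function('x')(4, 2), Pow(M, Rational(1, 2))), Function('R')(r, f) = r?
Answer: Rational(-32780, 17) ≈ -1928.2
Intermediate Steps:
Function('V')(M) = Mul(-2, Pow(M, Rational(1, 2))) (Function('V')(M) = Mul(Add(-4, 2), Pow(M, Rational(1, 2))) = Mul(-2, Pow(M, Rational(1, 2))))
Mul(Add(Pow(Add(-13, Function('V')(4)), -1), Function('R')(13, 5)), -149) = Mul(Add(Pow(Add(-13, Mul(-2, Pow(4, Rational(1, 2)))), -1), 13), -149) = Mul(Add(Pow(Add(-13, Mul(-2, 2)), -1), 13), -149) = Mul(Add(Pow(Add(-13, -4), -1), 13), -149) = Mul(Add(Pow(-17, -1), 13), -149) = Mul(Add(Rational(-1, 17), 13), -149) = Mul(Rational(220, 17), -149) = Rational(-32780, 17)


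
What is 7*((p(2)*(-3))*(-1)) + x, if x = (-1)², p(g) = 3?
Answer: 64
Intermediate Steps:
x = 1
7*((p(2)*(-3))*(-1)) + x = 7*((3*(-3))*(-1)) + 1 = 7*(-9*(-1)) + 1 = 7*9 + 1 = 63 + 1 = 64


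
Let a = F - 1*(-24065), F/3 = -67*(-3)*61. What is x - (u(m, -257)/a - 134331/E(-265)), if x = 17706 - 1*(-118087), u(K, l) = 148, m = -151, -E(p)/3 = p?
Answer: 548087163659/4031180 ≈ 1.3596e+5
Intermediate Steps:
E(p) = -3*p
x = 135793 (x = 17706 + 118087 = 135793)
F = 36783 (F = 3*(-67*(-3)*61) = 3*(201*61) = 3*12261 = 36783)
a = 60848 (a = 36783 - 1*(-24065) = 36783 + 24065 = 60848)
x - (u(m, -257)/a - 134331/E(-265)) = 135793 - (148/60848 - 134331/((-3*(-265)))) = 135793 - (148*(1/60848) - 134331/795) = 135793 - (37/15212 - 134331*1/795) = 135793 - (37/15212 - 44777/265) = 135793 - 1*(-681137919/4031180) = 135793 + 681137919/4031180 = 548087163659/4031180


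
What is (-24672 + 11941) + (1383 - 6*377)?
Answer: -13610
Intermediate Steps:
(-24672 + 11941) + (1383 - 6*377) = -12731 + (1383 - 2262) = -12731 - 879 = -13610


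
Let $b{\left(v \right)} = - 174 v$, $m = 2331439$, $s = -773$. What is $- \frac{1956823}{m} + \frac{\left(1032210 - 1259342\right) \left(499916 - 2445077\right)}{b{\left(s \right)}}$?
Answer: $\frac{15606800866456477}{4751260733} \approx 3.2848 \cdot 10^{6}$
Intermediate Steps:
$- \frac{1956823}{m} + \frac{\left(1032210 - 1259342\right) \left(499916 - 2445077\right)}{b{\left(s \right)}} = - \frac{1956823}{2331439} + \frac{\left(1032210 - 1259342\right) \left(499916 - 2445077\right)}{\left(-174\right) \left(-773\right)} = \left(-1956823\right) \frac{1}{2331439} + \frac{\left(-227132\right) \left(-1945161\right)}{134502} = - \frac{177893}{211949} + 441808308252 \cdot \frac{1}{134502} = - \frac{177893}{211949} + \frac{73634718042}{22417} = \frac{15606800866456477}{4751260733}$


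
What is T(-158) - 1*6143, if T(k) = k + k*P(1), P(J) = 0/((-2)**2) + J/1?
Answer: -6459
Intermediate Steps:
P(J) = J (P(J) = 0/4 + J*1 = 0*(1/4) + J = 0 + J = J)
T(k) = 2*k (T(k) = k + k*1 = k + k = 2*k)
T(-158) - 1*6143 = 2*(-158) - 1*6143 = -316 - 6143 = -6459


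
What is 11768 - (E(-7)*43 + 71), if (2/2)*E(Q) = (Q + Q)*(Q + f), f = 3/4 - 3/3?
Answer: 14665/2 ≈ 7332.5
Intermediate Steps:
f = -1/4 (f = 3*(1/4) - 3*1/3 = 3/4 - 1 = -1/4 ≈ -0.25000)
E(Q) = 2*Q*(-1/4 + Q) (E(Q) = (Q + Q)*(Q - 1/4) = (2*Q)*(-1/4 + Q) = 2*Q*(-1/4 + Q))
11768 - (E(-7)*43 + 71) = 11768 - (((1/2)*(-7)*(-1 + 4*(-7)))*43 + 71) = 11768 - (((1/2)*(-7)*(-1 - 28))*43 + 71) = 11768 - (((1/2)*(-7)*(-29))*43 + 71) = 11768 - ((203/2)*43 + 71) = 11768 - (8729/2 + 71) = 11768 - 1*8871/2 = 11768 - 8871/2 = 14665/2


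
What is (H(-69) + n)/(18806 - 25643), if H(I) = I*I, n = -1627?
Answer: -3134/6837 ≈ -0.45839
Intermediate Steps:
H(I) = I**2
(H(-69) + n)/(18806 - 25643) = ((-69)**2 - 1627)/(18806 - 25643) = (4761 - 1627)/(-6837) = 3134*(-1/6837) = -3134/6837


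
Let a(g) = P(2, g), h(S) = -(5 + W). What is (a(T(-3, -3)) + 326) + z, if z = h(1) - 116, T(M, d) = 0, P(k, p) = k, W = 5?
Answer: 202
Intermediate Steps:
h(S) = -10 (h(S) = -(5 + 5) = -1*10 = -10)
a(g) = 2
z = -126 (z = -10 - 116 = -126)
(a(T(-3, -3)) + 326) + z = (2 + 326) - 126 = 328 - 126 = 202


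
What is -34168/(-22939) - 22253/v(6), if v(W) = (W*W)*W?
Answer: -503081279/4954824 ≈ -101.53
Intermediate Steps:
v(W) = W³ (v(W) = W²*W = W³)
-34168/(-22939) - 22253/v(6) = -34168/(-22939) - 22253/(6³) = -34168*(-1/22939) - 22253/216 = 34168/22939 - 22253*1/216 = 34168/22939 - 22253/216 = -503081279/4954824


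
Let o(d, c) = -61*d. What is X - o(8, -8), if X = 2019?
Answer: 2507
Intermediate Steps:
X - o(8, -8) = 2019 - (-61)*8 = 2019 - 1*(-488) = 2019 + 488 = 2507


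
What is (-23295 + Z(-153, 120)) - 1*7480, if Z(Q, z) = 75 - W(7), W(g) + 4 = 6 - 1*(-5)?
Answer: -30707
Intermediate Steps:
W(g) = 7 (W(g) = -4 + (6 - 1*(-5)) = -4 + (6 + 5) = -4 + 11 = 7)
Z(Q, z) = 68 (Z(Q, z) = 75 - 1*7 = 75 - 7 = 68)
(-23295 + Z(-153, 120)) - 1*7480 = (-23295 + 68) - 1*7480 = -23227 - 7480 = -30707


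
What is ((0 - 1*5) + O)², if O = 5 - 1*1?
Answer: 1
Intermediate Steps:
O = 4 (O = 5 - 1 = 4)
((0 - 1*5) + O)² = ((0 - 1*5) + 4)² = ((0 - 5) + 4)² = (-5 + 4)² = (-1)² = 1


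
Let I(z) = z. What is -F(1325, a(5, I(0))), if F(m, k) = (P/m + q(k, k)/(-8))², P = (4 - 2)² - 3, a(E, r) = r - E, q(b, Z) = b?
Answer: -43996689/112360000 ≈ -0.39157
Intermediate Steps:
P = 1 (P = 2² - 3 = 4 - 3 = 1)
F(m, k) = (1/m - k/8)² (F(m, k) = (1/m + k/(-8))² = (1/m + k*(-⅛))² = (1/m - k/8)²)
-F(1325, a(5, I(0))) = -(-8 + (0 - 1*5)*1325)²/(64*1325²) = -(-8 + (0 - 5)*1325)²/(64*1755625) = -(-8 - 5*1325)²/(64*1755625) = -(-8 - 6625)²/(64*1755625) = -(-6633)²/(64*1755625) = -43996689/(64*1755625) = -1*43996689/112360000 = -43996689/112360000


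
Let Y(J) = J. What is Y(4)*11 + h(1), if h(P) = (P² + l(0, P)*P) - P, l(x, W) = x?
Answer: 44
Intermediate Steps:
h(P) = P² - P (h(P) = (P² + 0*P) - P = (P² + 0) - P = P² - P)
Y(4)*11 + h(1) = 4*11 + 1*(-1 + 1) = 44 + 1*0 = 44 + 0 = 44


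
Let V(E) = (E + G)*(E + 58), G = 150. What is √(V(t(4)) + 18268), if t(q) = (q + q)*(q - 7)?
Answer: 2*√5638 ≈ 150.17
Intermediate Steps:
t(q) = 2*q*(-7 + q) (t(q) = (2*q)*(-7 + q) = 2*q*(-7 + q))
V(E) = (58 + E)*(150 + E) (V(E) = (E + 150)*(E + 58) = (150 + E)*(58 + E) = (58 + E)*(150 + E))
√(V(t(4)) + 18268) = √((8700 + (2*4*(-7 + 4))² + 208*(2*4*(-7 + 4))) + 18268) = √((8700 + (2*4*(-3))² + 208*(2*4*(-3))) + 18268) = √((8700 + (-24)² + 208*(-24)) + 18268) = √((8700 + 576 - 4992) + 18268) = √(4284 + 18268) = √22552 = 2*√5638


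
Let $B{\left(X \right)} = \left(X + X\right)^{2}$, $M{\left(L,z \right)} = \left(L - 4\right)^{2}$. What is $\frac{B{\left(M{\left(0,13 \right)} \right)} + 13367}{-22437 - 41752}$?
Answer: $- \frac{14391}{64189} \approx -0.2242$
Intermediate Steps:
$M{\left(L,z \right)} = \left(-4 + L\right)^{2}$
$B{\left(X \right)} = 4 X^{2}$ ($B{\left(X \right)} = \left(2 X\right)^{2} = 4 X^{2}$)
$\frac{B{\left(M{\left(0,13 \right)} \right)} + 13367}{-22437 - 41752} = \frac{4 \left(\left(-4 + 0\right)^{2}\right)^{2} + 13367}{-22437 - 41752} = \frac{4 \left(\left(-4\right)^{2}\right)^{2} + 13367}{-64189} = \left(4 \cdot 16^{2} + 13367\right) \left(- \frac{1}{64189}\right) = \left(4 \cdot 256 + 13367\right) \left(- \frac{1}{64189}\right) = \left(1024 + 13367\right) \left(- \frac{1}{64189}\right) = 14391 \left(- \frac{1}{64189}\right) = - \frac{14391}{64189}$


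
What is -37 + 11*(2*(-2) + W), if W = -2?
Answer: -103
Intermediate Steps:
-37 + 11*(2*(-2) + W) = -37 + 11*(2*(-2) - 2) = -37 + 11*(-4 - 2) = -37 + 11*(-6) = -37 - 66 = -103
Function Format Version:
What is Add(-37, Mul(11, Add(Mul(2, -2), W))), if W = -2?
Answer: -103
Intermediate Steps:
Add(-37, Mul(11, Add(Mul(2, -2), W))) = Add(-37, Mul(11, Add(Mul(2, -2), -2))) = Add(-37, Mul(11, Add(-4, -2))) = Add(-37, Mul(11, -6)) = Add(-37, -66) = -103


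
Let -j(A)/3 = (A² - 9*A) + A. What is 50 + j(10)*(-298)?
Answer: 17930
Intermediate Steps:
j(A) = -3*A² + 24*A (j(A) = -3*((A² - 9*A) + A) = -3*(A² - 8*A) = -3*A² + 24*A)
50 + j(10)*(-298) = 50 + (3*10*(8 - 1*10))*(-298) = 50 + (3*10*(8 - 10))*(-298) = 50 + (3*10*(-2))*(-298) = 50 - 60*(-298) = 50 + 17880 = 17930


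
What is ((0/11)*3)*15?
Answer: 0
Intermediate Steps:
((0/11)*3)*15 = ((0*(1/11))*3)*15 = (0*3)*15 = 0*15 = 0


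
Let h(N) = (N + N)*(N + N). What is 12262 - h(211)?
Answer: -165822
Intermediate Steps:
h(N) = 4*N² (h(N) = (2*N)*(2*N) = 4*N²)
12262 - h(211) = 12262 - 4*211² = 12262 - 4*44521 = 12262 - 1*178084 = 12262 - 178084 = -165822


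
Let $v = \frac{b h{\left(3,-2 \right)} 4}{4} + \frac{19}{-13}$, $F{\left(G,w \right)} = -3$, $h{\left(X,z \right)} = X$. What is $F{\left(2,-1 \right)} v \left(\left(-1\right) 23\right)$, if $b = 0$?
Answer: $- \frac{1311}{13} \approx -100.85$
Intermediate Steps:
$v = - \frac{19}{13}$ ($v = \frac{0 \cdot 3 \cdot 4}{4} + \frac{19}{-13} = 0 \cdot 4 \cdot \frac{1}{4} + 19 \left(- \frac{1}{13}\right) = 0 \cdot \frac{1}{4} - \frac{19}{13} = 0 - \frac{19}{13} = - \frac{19}{13} \approx -1.4615$)
$F{\left(2,-1 \right)} v \left(\left(-1\right) 23\right) = \left(-3\right) \left(- \frac{19}{13}\right) \left(\left(-1\right) 23\right) = \frac{57}{13} \left(-23\right) = - \frac{1311}{13}$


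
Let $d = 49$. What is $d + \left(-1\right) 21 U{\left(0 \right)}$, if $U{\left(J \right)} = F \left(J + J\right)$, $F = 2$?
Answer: $49$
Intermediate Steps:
$U{\left(J \right)} = 4 J$ ($U{\left(J \right)} = 2 \left(J + J\right) = 2 \cdot 2 J = 4 J$)
$d + \left(-1\right) 21 U{\left(0 \right)} = 49 + \left(-1\right) 21 \cdot 4 \cdot 0 = 49 - 0 = 49 + 0 = 49$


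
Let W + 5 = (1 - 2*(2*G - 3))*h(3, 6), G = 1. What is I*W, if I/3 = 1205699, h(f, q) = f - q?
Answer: -50639358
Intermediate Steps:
I = 3617097 (I = 3*1205699 = 3617097)
W = -14 (W = -5 + (1 - 2*(2*1 - 3))*(3 - 1*6) = -5 + (1 - 2*(2 - 3))*(3 - 6) = -5 + (1 - 2*(-1))*(-3) = -5 + (1 + 2)*(-3) = -5 + 3*(-3) = -5 - 9 = -14)
I*W = 3617097*(-14) = -50639358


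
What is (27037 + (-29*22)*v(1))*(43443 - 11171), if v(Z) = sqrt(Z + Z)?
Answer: 872538064 - 20589536*sqrt(2) ≈ 8.4342e+8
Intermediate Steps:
v(Z) = sqrt(2)*sqrt(Z) (v(Z) = sqrt(2*Z) = sqrt(2)*sqrt(Z))
(27037 + (-29*22)*v(1))*(43443 - 11171) = (27037 + (-29*22)*(sqrt(2)*sqrt(1)))*(43443 - 11171) = (27037 - 638*sqrt(2))*32272 = 872538064 - 20589536*sqrt(2)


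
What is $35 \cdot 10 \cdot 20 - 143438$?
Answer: $-136438$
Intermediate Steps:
$35 \cdot 10 \cdot 20 - 143438 = 350 \cdot 20 - 143438 = 7000 - 143438 = -136438$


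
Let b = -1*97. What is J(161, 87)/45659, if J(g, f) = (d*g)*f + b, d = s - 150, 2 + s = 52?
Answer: -1400797/45659 ≈ -30.680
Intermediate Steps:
s = 50 (s = -2 + 52 = 50)
b = -97
d = -100 (d = 50 - 150 = -100)
J(g, f) = -97 - 100*f*g (J(g, f) = (-100*g)*f - 97 = -100*f*g - 97 = -97 - 100*f*g)
J(161, 87)/45659 = (-97 - 100*87*161)/45659 = (-97 - 1400700)*(1/45659) = -1400797*1/45659 = -1400797/45659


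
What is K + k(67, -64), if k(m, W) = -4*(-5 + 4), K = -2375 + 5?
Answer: -2366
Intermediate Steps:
K = -2370
k(m, W) = 4 (k(m, W) = -4*(-1) = 4)
K + k(67, -64) = -2370 + 4 = -2366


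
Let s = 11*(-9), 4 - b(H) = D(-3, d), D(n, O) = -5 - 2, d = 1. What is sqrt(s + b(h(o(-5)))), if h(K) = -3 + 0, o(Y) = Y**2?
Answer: 2*I*sqrt(22) ≈ 9.3808*I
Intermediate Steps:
D(n, O) = -7
h(K) = -3
b(H) = 11 (b(H) = 4 - 1*(-7) = 4 + 7 = 11)
s = -99
sqrt(s + b(h(o(-5)))) = sqrt(-99 + 11) = sqrt(-88) = 2*I*sqrt(22)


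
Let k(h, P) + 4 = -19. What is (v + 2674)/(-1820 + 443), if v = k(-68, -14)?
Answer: -2651/1377 ≈ -1.9252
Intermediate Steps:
k(h, P) = -23 (k(h, P) = -4 - 19 = -23)
v = -23
(v + 2674)/(-1820 + 443) = (-23 + 2674)/(-1820 + 443) = 2651/(-1377) = 2651*(-1/1377) = -2651/1377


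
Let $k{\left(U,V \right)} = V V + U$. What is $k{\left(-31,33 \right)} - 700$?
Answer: $358$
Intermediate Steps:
$k{\left(U,V \right)} = U + V^{2}$ ($k{\left(U,V \right)} = V^{2} + U = U + V^{2}$)
$k{\left(-31,33 \right)} - 700 = \left(-31 + 33^{2}\right) - 700 = \left(-31 + 1089\right) - 700 = 1058 - 700 = 358$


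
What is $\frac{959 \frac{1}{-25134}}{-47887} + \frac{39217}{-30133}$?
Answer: $- \frac{6743033285377}{5181119065302} \approx -1.3015$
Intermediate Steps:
$\frac{959 \frac{1}{-25134}}{-47887} + \frac{39217}{-30133} = 959 \left(- \frac{1}{25134}\right) \left(- \frac{1}{47887}\right) + 39217 \left(- \frac{1}{30133}\right) = \left(- \frac{959}{25134}\right) \left(- \frac{1}{47887}\right) - \frac{39217}{30133} = \frac{137}{171941694} - \frac{39217}{30133} = - \frac{6743033285377}{5181119065302}$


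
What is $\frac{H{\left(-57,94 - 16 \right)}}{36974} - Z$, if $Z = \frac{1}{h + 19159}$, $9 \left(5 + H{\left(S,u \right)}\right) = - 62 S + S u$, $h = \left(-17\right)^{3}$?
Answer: $- \frac{1163849}{395048703} \approx -0.0029461$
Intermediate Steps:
$h = -4913$
$H{\left(S,u \right)} = -5 - \frac{62 S}{9} + \frac{S u}{9}$ ($H{\left(S,u \right)} = -5 + \frac{- 62 S + S u}{9} = -5 + \left(- \frac{62 S}{9} + \frac{S u}{9}\right) = -5 - \frac{62 S}{9} + \frac{S u}{9}$)
$Z = \frac{1}{14246}$ ($Z = \frac{1}{-4913 + 19159} = \frac{1}{14246} \approx 7.0195 \cdot 10^{-5}$)
$\frac{H{\left(-57,94 - 16 \right)}}{36974} - Z = \frac{-5 - - \frac{1178}{3} + \frac{1}{9} \left(-57\right) \left(94 - 16\right)}{36974} - \frac{1}{14246} = \left(-5 + \frac{1178}{3} + \frac{1}{9} \left(-57\right) 78\right) \frac{1}{36974} - \frac{1}{14246} = \left(-5 + \frac{1178}{3} - 494\right) \frac{1}{36974} - \frac{1}{14246} = \left(- \frac{319}{3}\right) \frac{1}{36974} - \frac{1}{14246} = - \frac{319}{110922} - \frac{1}{14246} = - \frac{1163849}{395048703}$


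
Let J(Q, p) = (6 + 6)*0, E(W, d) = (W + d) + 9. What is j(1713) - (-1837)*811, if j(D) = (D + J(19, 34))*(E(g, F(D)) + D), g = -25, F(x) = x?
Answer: 7331137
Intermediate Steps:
E(W, d) = 9 + W + d
J(Q, p) = 0 (J(Q, p) = 12*0 = 0)
j(D) = D*(-16 + 2*D) (j(D) = (D + 0)*((9 - 25 + D) + D) = D*((-16 + D) + D) = D*(-16 + 2*D))
j(1713) - (-1837)*811 = 2*1713*(-8 + 1713) - (-1837)*811 = 2*1713*1705 - 1*(-1489807) = 5841330 + 1489807 = 7331137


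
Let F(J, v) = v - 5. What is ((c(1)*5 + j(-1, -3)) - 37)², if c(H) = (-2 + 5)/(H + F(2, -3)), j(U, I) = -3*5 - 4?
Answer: 165649/49 ≈ 3380.6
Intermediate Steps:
F(J, v) = -5 + v
j(U, I) = -19 (j(U, I) = -15 - 4 = -19)
c(H) = 3/(-8 + H) (c(H) = (-2 + 5)/(H + (-5 - 3)) = 3/(H - 8) = 3/(-8 + H))
((c(1)*5 + j(-1, -3)) - 37)² = (((3/(-8 + 1))*5 - 19) - 37)² = (((3/(-7))*5 - 19) - 37)² = (((3*(-⅐))*5 - 19) - 37)² = ((-3/7*5 - 19) - 37)² = ((-15/7 - 19) - 37)² = (-148/7 - 37)² = (-407/7)² = 165649/49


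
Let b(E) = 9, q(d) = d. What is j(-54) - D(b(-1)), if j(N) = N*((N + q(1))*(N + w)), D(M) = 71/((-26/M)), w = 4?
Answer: -3719961/26 ≈ -1.4308e+5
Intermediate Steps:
D(M) = -71*M/26 (D(M) = 71*(-M/26) = -71*M/26)
j(N) = N*(1 + N)*(4 + N) (j(N) = N*((N + 1)*(N + 4)) = N*((1 + N)*(4 + N)) = N*(1 + N)*(4 + N))
j(-54) - D(b(-1)) = -54*(4 + (-54)² + 5*(-54)) - (-71)*9/26 = -54*(4 + 2916 - 270) - 1*(-639/26) = -54*2650 + 639/26 = -143100 + 639/26 = -3719961/26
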